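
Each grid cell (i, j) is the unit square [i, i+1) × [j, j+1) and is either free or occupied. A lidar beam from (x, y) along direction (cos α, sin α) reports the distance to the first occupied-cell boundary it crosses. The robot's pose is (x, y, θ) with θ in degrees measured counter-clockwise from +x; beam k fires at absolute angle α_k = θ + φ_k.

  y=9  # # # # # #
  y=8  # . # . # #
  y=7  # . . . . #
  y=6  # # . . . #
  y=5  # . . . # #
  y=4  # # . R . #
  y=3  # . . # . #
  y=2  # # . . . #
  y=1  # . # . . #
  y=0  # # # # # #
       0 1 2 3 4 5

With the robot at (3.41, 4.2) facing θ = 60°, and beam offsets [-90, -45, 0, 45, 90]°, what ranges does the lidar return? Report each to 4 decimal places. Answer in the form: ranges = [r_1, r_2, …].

beam 1: φ=-90°, α=330°
  cosα=0.8660 sinα=-0.5000 | (3,4) | tMaxX 0.6813 tMaxY 0.4000 | tΔX 1.1547 tΔY 2.0000
    t=0.4000 [y] (3,3) — stop
  → r_1 = 0.4000
beam 2: φ=-45°, α=15°
  cosα=0.9659 sinα=0.2588 | (3,4) | tMaxX 0.6108 tMaxY 3.0910 | tΔX 1.0353 tΔY 3.8637
    t=0.6108 [x] (4,4)
    t=1.6461 [x] (5,4) — stop
  → r_2 = 1.6461
beam 3: φ=0°, α=60°
  cosα=0.5000 sinα=0.8660 | (3,4) | tMaxX 1.1800 tMaxY 0.9238 | tΔX 2.0000 tΔY 1.1547
    t=0.9238 [y] (3,5)
    t=1.1800 [x] (4,5) — stop
  → r_3 = 1.1800
beam 4: φ=45°, α=105°
  cosα=-0.2588 sinα=0.9659 | (3,4) | tMaxX 1.5841 tMaxY 0.8282 | tΔX 3.8637 tΔY 1.0353
    t=0.8282 [y] (3,5)
    t=1.5841 [x] (2,5)
    t=1.8635 [y] (2,6)
    t=2.8988 [y] (2,7)
    t=3.9340 [y] (2,8) — stop
  → r_4 = 3.9340
beam 5: φ=90°, α=150°
  cosα=-0.8660 sinα=0.5000 | (3,4) | tMaxX 0.4734 tMaxY 1.6000 | tΔX 1.1547 tΔY 2.0000
    t=0.4734 [x] (2,4)
    t=1.6000 [y] (2,5)
    t=1.6281 [x] (1,5)
    t=2.7828 [x] (0,5) — stop
  → r_5 = 2.7828

ranges = [0.4000, 1.6461, 1.1800, 3.9340, 2.7828]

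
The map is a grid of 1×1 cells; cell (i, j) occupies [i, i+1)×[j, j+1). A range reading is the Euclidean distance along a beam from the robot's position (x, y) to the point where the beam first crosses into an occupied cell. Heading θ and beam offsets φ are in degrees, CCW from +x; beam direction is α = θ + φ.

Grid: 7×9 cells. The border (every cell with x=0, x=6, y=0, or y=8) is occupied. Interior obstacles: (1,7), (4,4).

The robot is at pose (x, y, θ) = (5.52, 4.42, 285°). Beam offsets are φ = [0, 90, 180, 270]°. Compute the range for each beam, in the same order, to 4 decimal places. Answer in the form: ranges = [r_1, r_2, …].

ranges = [1.8546, 0.4969, 3.7063, 0.5383]

beam 1: φ=0°, α=285°
  dir = (cos 285°, sin 285°) = (0.2588, -0.9659); from cell (5,4)
  next x-line at t=1.8546, next y-line at t=0.4348; Δt_x=3.8637, Δt_y=1.0353
    y: enter (5,3) at t=0.4348
    y: enter (5,2) at t=1.4701
    x: enter (6,2) at t=1.8546 ← occupied
  → r_1 = 1.8546
beam 2: φ=90°, α=15°
  dir = (cos 15°, sin 15°) = (0.9659, 0.2588); from cell (5,4)
  next x-line at t=0.4969, next y-line at t=2.2409; Δt_x=1.0353, Δt_y=3.8637
    x: enter (6,4) at t=0.4969 ← occupied
  → r_2 = 0.4969
beam 3: φ=180°, α=105°
  dir = (cos 105°, sin 105°) = (-0.2588, 0.9659); from cell (5,4)
  next x-line at t=2.0091, next y-line at t=0.6005; Δt_x=3.8637, Δt_y=1.0353
    y: enter (5,5) at t=0.6005
    y: enter (5,6) at t=1.6357
    x: enter (4,6) at t=2.0091
    y: enter (4,7) at t=2.6710
    y: enter (4,8) at t=3.7063 ← occupied
  → r_3 = 3.7063
beam 4: φ=270°, α=195°
  dir = (cos 195°, sin 195°) = (-0.9659, -0.2588); from cell (5,4)
  next x-line at t=0.5383, next y-line at t=1.6228; Δt_x=1.0353, Δt_y=3.8637
    x: enter (4,4) at t=0.5383 ← occupied
  → r_4 = 0.5383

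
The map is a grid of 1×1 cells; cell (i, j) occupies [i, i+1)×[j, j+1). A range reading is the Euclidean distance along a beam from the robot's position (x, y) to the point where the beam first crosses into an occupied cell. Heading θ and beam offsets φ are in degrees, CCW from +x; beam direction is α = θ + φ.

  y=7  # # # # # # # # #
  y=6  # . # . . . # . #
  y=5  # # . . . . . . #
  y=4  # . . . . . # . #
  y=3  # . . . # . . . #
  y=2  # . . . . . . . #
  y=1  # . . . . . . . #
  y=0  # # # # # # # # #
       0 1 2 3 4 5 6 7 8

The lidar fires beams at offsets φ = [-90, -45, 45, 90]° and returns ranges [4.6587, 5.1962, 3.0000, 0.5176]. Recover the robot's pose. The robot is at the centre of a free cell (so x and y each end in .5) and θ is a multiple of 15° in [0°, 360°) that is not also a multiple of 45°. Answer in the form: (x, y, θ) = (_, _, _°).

Enumerate (i+0.5, j+0.5, θ) over the 37 free cells and 16 admissible headings. For each, cast all 4 beams and compare to the given ranges.
  (4.5, 6.5, 195°): beam 1 = 0.5176 ≠ 4.6587 ✗
  (4.5, 1.5, 75°): beam 1 = 1.9319 ≠ 4.6587 ✗
  (2.5, 3.5, 240°): beam 1 = 1.7321 ≠ 4.6587 ✗
  (4.5, 4.5, 15°): beam 1 = 0.5176 ≠ 4.6587 ✗
  …
  (2.5, 5.5, 345°): r_1=4.6587, r_2=5.1962, r_3=3.0000, r_4=0.5176 — all match ✓
Unique over the lattice → pose = (2.5, 5.5, 345°).

(x, y, θ) = (2.5, 5.5, 345°)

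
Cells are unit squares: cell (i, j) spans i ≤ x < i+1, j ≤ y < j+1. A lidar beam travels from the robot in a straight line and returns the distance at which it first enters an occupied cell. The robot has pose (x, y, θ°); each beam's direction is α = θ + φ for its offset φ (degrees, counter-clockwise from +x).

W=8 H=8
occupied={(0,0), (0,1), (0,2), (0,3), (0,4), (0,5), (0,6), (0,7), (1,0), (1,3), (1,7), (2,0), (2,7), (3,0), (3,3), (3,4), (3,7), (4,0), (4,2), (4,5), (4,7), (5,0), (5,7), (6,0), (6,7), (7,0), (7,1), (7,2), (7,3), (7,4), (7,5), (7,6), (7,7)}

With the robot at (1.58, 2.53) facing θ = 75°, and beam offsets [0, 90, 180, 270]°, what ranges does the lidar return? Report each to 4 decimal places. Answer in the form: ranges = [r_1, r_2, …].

beam 1: φ=0°, α=75°
  cosα=0.2588 sinα=0.9659 | (1,2) | tMaxX 1.6228 tMaxY 0.4866 | tΔX 3.8637 tΔY 1.0353
    t=0.4866 [y] (1,3) — stop
  → r_1 = 0.4866
beam 2: φ=90°, α=165°
  cosα=-0.9659 sinα=0.2588 | (1,2) | tMaxX 0.6005 tMaxY 1.8159 | tΔX 1.0353 tΔY 3.8637
    t=0.6005 [x] (0,2) — stop
  → r_2 = 0.6005
beam 3: φ=180°, α=255°
  cosα=-0.2588 sinα=-0.9659 | (1,2) | tMaxX 2.2409 tMaxY 0.5487 | tΔX 3.8637 tΔY 1.0353
    t=0.5487 [y] (1,1)
    t=1.5840 [y] (1,0) — stop
  → r_3 = 1.5840
beam 4: φ=270°, α=345°
  cosα=0.9659 sinα=-0.2588 | (1,2) | tMaxX 0.4348 tMaxY 2.0478 | tΔX 1.0353 tΔY 3.8637
    t=0.4348 [x] (2,2)
    t=1.4701 [x] (3,2)
    t=2.0478 [y] (3,1)
    t=2.5054 [x] (4,1)
    t=3.5406 [x] (5,1)
    t=4.5759 [x] (6,1)
    t=5.6112 [x] (7,1) — stop
  → r_4 = 5.6112

ranges = [0.4866, 0.6005, 1.5840, 5.6112]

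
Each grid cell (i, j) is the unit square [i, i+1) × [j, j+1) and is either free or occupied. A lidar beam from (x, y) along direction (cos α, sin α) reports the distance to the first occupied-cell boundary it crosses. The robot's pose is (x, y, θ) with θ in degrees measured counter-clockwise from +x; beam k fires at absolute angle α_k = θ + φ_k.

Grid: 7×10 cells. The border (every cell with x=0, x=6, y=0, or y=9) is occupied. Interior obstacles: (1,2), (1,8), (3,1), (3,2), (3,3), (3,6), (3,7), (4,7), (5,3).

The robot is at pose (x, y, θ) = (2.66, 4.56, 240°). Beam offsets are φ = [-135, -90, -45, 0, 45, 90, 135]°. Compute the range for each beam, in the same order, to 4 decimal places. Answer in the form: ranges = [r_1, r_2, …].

beam 1: φ=-135°, α=105°
  cosα=-0.2588 sinα=0.9659 | (2,4) | tMaxX 2.5500 tMaxY 0.4555 | tΔX 3.8637 tΔY 1.0353
    t=0.4555 [y] (2,5)
    t=1.4908 [y] (2,6)
    t=2.5261 [y] (2,7)
    t=2.5500 [x] (1,7)
    t=3.5614 [y] (1,8) — stop
  → r_1 = 3.5614
beam 2: φ=-90°, α=150°
  cosα=-0.8660 sinα=0.5000 | (2,4) | tMaxX 0.7621 tMaxY 0.8800 | tΔX 1.1547 tΔY 2.0000
    t=0.7621 [x] (1,4)
    t=0.8800 [y] (1,5)
    t=1.9168 [x] (0,5) — stop
  → r_2 = 1.9168
beam 3: φ=-45°, α=195°
  cosα=-0.9659 sinα=-0.2588 | (2,4) | tMaxX 0.6833 tMaxY 2.1637 | tΔX 1.0353 tΔY 3.8637
    t=0.6833 [x] (1,4)
    t=1.7186 [x] (0,4) — stop
  → r_3 = 1.7186
beam 4: φ=0°, α=240°
  cosα=-0.5000 sinα=-0.8660 | (2,4) | tMaxX 1.3200 tMaxY 0.6466 | tΔX 2.0000 tΔY 1.1547
    t=0.6466 [y] (2,3)
    t=1.3200 [x] (1,3)
    t=1.8013 [y] (1,2) — stop
  → r_4 = 1.8013
beam 5: φ=45°, α=285°
  cosα=0.2588 sinα=-0.9659 | (2,4) | tMaxX 1.3137 tMaxY 0.5798 | tΔX 3.8637 tΔY 1.0353
    t=0.5798 [y] (2,3)
    t=1.3137 [x] (3,3) — stop
  → r_5 = 1.3137
beam 6: φ=90°, α=330°
  cosα=0.8660 sinα=-0.5000 | (2,4) | tMaxX 0.3926 tMaxY 1.1200 | tΔX 1.1547 tΔY 2.0000
    t=0.3926 [x] (3,4)
    t=1.1200 [y] (3,3) — stop
  → r_6 = 1.1200
beam 7: φ=135°, α=15°
  cosα=0.9659 sinα=0.2588 | (2,4) | tMaxX 0.3520 tMaxY 1.7000 | tΔX 1.0353 tΔY 3.8637
    t=0.3520 [x] (3,4)
    t=1.3873 [x] (4,4)
    t=1.7000 [y] (4,5)
    t=2.4225 [x] (5,5)
    t=3.4578 [x] (6,5) — stop
  → r_7 = 3.4578

ranges = [3.5614, 1.9168, 1.7186, 1.8013, 1.3137, 1.1200, 3.4578]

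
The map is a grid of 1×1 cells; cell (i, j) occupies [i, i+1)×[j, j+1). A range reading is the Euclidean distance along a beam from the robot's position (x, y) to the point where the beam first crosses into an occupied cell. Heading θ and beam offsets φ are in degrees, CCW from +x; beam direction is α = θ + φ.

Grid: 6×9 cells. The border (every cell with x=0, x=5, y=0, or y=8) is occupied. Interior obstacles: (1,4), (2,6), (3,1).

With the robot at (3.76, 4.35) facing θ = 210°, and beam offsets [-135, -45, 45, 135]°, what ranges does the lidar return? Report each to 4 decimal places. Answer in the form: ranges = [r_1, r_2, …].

ranges = [3.7788, 1.8221, 2.4329, 1.2837]

beam 1: φ=-135°, α=75°
  dir = (cos 75°, sin 75°) = (0.2588, 0.9659); from cell (3,4)
  next x-line at t=0.9273, next y-line at t=0.6729; Δt_x=3.8637, Δt_y=1.0353
    y: enter (3,5) at t=0.6729
    x: enter (4,5) at t=0.9273
    y: enter (4,6) at t=1.7082
    y: enter (4,7) at t=2.7435
    y: enter (4,8) at t=3.7788 ← occupied
  → r_1 = 3.7788
beam 2: φ=-45°, α=165°
  dir = (cos 165°, sin 165°) = (-0.9659, 0.2588); from cell (3,4)
  next x-line at t=0.7868, next y-line at t=2.5114; Δt_x=1.0353, Δt_y=3.8637
    x: enter (2,4) at t=0.7868
    x: enter (1,4) at t=1.8221 ← occupied
  → r_2 = 1.8221
beam 3: φ=45°, α=255°
  dir = (cos 255°, sin 255°) = (-0.2588, -0.9659); from cell (3,4)
  next x-line at t=2.9364, next y-line at t=0.3623; Δt_x=3.8637, Δt_y=1.0353
    y: enter (3,3) at t=0.3623
    y: enter (3,2) at t=1.3976
    y: enter (3,1) at t=2.4329 ← occupied
  → r_3 = 2.4329
beam 4: φ=135°, α=345°
  dir = (cos 345°, sin 345°) = (0.9659, -0.2588); from cell (3,4)
  next x-line at t=0.2485, next y-line at t=1.3523; Δt_x=1.0353, Δt_y=3.8637
    x: enter (4,4) at t=0.2485
    x: enter (5,4) at t=1.2837 ← occupied
  → r_4 = 1.2837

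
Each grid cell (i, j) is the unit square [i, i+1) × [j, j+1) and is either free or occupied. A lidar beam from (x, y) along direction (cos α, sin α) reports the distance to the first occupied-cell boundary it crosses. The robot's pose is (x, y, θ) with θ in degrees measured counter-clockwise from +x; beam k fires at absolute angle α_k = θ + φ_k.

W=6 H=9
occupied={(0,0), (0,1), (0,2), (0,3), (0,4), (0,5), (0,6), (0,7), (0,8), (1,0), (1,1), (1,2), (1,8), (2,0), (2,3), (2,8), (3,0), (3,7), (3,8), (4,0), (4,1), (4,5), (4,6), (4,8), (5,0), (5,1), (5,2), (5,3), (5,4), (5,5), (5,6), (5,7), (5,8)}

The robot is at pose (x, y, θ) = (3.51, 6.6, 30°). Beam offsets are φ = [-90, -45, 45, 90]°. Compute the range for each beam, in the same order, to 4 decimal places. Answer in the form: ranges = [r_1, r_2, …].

beam 1: φ=-90°, α=300°
  d=(0.5000,-0.8660)  start (3,6)  tX=0.9800 tY=0.6928  stride 1/|dx|=2.0000 1/|dy|=1.1547
    cross y-line → (3,5), t=0.6928
    cross x-line → (4,5), t=0.9800 (wall)
  → r_1 = 0.9800
beam 2: φ=-45°, α=345°
  d=(0.9659,-0.2588)  start (3,6)  tX=0.5073 tY=2.3182  stride 1/|dx|=1.0353 1/|dy|=3.8637
    cross x-line → (4,6), t=0.5073 (wall)
  → r_2 = 0.5073
beam 3: φ=45°, α=75°
  d=(0.2588,0.9659)  start (3,6)  tX=1.8932 tY=0.4141  stride 1/|dx|=3.8637 1/|dy|=1.0353
    cross y-line → (3,7), t=0.4141 (wall)
  → r_3 = 0.4141
beam 4: φ=90°, α=120°
  d=(-0.5000,0.8660)  start (3,6)  tX=1.0200 tY=0.4619  stride 1/|dx|=2.0000 1/|dy|=1.1547
    cross y-line → (3,7), t=0.4619 (wall)
  → r_4 = 0.4619

ranges = [0.9800, 0.5073, 0.4141, 0.4619]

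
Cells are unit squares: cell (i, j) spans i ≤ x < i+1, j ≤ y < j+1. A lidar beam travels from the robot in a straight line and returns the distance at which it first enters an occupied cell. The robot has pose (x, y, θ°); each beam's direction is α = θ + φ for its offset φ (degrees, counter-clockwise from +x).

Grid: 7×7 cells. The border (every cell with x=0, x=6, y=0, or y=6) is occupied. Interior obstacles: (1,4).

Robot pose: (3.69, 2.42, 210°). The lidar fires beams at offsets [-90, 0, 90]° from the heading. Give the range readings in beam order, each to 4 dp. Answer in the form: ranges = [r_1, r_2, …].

beam 1: φ=-90°, α=120°
  direction (-0.5000, 0.8660); cell (3,2); t to first gridline: x 1.3800, y 0.6697 (then +2.0000 / +1.1547)
    (3,3) via y @ 0.6697
    (2,3) via x @ 1.3800
    (2,4) via y @ 1.8244
    (2,5) via y @ 2.9791
    (1,5) via x @ 3.3800
    (1,6) via y @ 4.1338  # hit
  → r_1 = 4.1338
beam 2: φ=0°, α=210°
  direction (-0.8660, -0.5000); cell (3,2); t to first gridline: x 0.7967, y 0.8400 (then +1.1547 / +2.0000)
    (2,2) via x @ 0.7967
    (2,1) via y @ 0.8400
    (1,1) via x @ 1.9514
    (1,0) via y @ 2.8400  # hit
  → r_2 = 2.8400
beam 3: φ=90°, α=300°
  direction (0.5000, -0.8660); cell (3,2); t to first gridline: x 0.6200, y 0.4850 (then +2.0000 / +1.1547)
    (3,1) via y @ 0.4850
    (4,1) via x @ 0.6200
    (4,0) via y @ 1.6397  # hit
  → r_3 = 1.6397

ranges = [4.1338, 2.8400, 1.6397]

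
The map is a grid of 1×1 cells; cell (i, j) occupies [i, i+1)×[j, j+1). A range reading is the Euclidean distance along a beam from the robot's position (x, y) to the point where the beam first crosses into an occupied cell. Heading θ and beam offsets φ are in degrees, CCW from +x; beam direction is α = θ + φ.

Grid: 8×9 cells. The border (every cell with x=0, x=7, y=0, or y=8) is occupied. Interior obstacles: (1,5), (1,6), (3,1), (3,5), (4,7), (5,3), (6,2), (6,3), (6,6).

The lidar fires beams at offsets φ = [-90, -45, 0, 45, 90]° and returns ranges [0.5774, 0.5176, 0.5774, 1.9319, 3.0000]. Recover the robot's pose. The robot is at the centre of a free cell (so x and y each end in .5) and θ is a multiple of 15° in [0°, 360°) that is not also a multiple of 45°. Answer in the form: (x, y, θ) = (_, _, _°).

(x, y, θ) = (1.5, 4.5, 210°)

Enumerate (i+0.5, j+0.5, θ) over the 33 free cells and 16 admissible headings. For each, cast all 5 beams and compare to the given ranges.
  (2.5, 2.5, 60°): beam 1 = 1.0000 ≠ 0.5774 ✗
  (3.5, 7.5, 210°): beam 2 = 1.9319 ≠ 0.5176 ✗
  (6.5, 7.5, 60°): beam 4 = 0.5176 ≠ 1.9319 ✗
  …
  (1.5, 4.5, 210°): r_1=0.5774, r_2=0.5176, r_3=0.5774, r_4=1.9319, r_5=3.0000 — all match ✓
Only this pose fits every beam.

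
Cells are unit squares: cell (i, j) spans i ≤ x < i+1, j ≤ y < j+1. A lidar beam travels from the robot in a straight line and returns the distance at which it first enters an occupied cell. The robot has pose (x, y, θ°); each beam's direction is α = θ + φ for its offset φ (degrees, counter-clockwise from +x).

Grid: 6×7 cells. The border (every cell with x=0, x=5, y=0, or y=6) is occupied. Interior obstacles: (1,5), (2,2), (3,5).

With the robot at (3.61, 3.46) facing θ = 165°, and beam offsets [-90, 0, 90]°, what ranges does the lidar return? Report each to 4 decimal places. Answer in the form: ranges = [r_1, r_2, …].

ranges = [2.6296, 2.7021, 2.5468]

beam 1: φ=-90°, α=75°
  dir = (cos 75°, sin 75°) = (0.2588, 0.9659); from cell (3,3)
  next x-line at t=1.5068, next y-line at t=0.5590; Δt_x=3.8637, Δt_y=1.0353
    y: enter (3,4) at t=0.5590
    x: enter (4,4) at t=1.5068
    y: enter (4,5) at t=1.5943
    y: enter (4,6) at t=2.6296 ← occupied
  → r_1 = 2.6296
beam 2: φ=0°, α=165°
  dir = (cos 165°, sin 165°) = (-0.9659, 0.2588); from cell (3,3)
  next x-line at t=0.6315, next y-line at t=2.0864; Δt_x=1.0353, Δt_y=3.8637
    x: enter (2,3) at t=0.6315
    x: enter (1,3) at t=1.6668
    y: enter (1,4) at t=2.0864
    x: enter (0,4) at t=2.7021 ← occupied
  → r_2 = 2.7021
beam 3: φ=90°, α=255°
  dir = (cos 255°, sin 255°) = (-0.2588, -0.9659); from cell (3,3)
  next x-line at t=2.3569, next y-line at t=0.4762; Δt_x=3.8637, Δt_y=1.0353
    y: enter (3,2) at t=0.4762
    y: enter (3,1) at t=1.5115
    x: enter (2,1) at t=2.3569
    y: enter (2,0) at t=2.5468 ← occupied
  → r_3 = 2.5468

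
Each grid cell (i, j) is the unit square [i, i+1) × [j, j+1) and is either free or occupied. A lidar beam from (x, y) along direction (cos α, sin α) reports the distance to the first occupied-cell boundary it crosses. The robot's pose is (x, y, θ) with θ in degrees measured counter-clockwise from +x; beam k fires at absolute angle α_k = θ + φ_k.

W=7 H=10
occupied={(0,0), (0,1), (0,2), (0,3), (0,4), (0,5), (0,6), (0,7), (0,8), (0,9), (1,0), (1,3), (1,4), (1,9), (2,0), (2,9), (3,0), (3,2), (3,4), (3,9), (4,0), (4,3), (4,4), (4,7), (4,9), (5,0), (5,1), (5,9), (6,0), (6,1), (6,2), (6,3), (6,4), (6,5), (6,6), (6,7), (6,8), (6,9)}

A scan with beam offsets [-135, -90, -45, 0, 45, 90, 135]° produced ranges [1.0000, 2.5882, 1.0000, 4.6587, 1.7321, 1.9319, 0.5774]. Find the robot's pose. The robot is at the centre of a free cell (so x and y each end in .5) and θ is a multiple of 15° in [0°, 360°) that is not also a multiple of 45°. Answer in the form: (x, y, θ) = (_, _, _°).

(x, y, θ) = (5.5, 6.5, 195°)

Candidates: 32 free-cell centres × 16 headings = 512 poses. Raycast each; keep the one whose scan matches to 4 dp.
  (2.5, 6.5, 75°): beam 1 = 1.7321 ≠ 1.0000 ✗
  (5.5, 7.5, 105°): beam 1 = 0.5774 ≠ 1.0000 ✗
  (2.5, 1.5, 300°): beam 1 = 1.5529 ≠ 1.0000 ✗
  (5.5, 2.5, 75°): beam 1 = 0.5774 ≠ 1.0000 ✗
  (4.5, 2.5, 105°): beam 2 = 1.5529 ≠ 2.5882 ✗
  …
  (5.5, 6.5, 195°): r_1=1.0000, r_2=2.5882, r_3=1.0000, r_4=4.6587, r_5=1.7321, r_6=1.9319, r_7=0.5774 — all match ✓
Unique over the lattice → pose = (5.5, 6.5, 195°).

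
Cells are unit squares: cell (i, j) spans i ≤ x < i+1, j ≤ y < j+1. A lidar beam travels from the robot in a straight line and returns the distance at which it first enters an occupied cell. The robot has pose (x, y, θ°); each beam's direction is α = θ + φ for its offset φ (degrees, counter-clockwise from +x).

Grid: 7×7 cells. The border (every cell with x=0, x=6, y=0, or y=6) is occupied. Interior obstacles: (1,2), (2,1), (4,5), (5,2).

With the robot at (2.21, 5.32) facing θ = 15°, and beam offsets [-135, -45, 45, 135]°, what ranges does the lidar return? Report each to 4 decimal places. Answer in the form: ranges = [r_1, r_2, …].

ranges = [2.4200, 4.3763, 0.7852, 1.3600]

beam 1: φ=-135°, α=240°
  dir = (cos 240°, sin 240°) = (-0.5000, -0.8660); from cell (2,5)
  next x-line at t=0.4200, next y-line at t=0.3695; Δt_x=2.0000, Δt_y=1.1547
    y: enter (2,4) at t=0.3695
    x: enter (1,4) at t=0.4200
    y: enter (1,3) at t=1.5242
    x: enter (0,3) at t=2.4200 ← occupied
  → r_1 = 2.4200
beam 2: φ=-45°, α=330°
  dir = (cos 330°, sin 330°) = (0.8660, -0.5000); from cell (2,5)
  next x-line at t=0.9122, next y-line at t=0.6400; Δt_x=1.1547, Δt_y=2.0000
    y: enter (2,4) at t=0.6400
    x: enter (3,4) at t=0.9122
    x: enter (4,4) at t=2.0669
    y: enter (4,3) at t=2.6400
    x: enter (5,3) at t=3.2216
    x: enter (6,3) at t=4.3763 ← occupied
  → r_2 = 4.3763
beam 3: φ=45°, α=60°
  dir = (cos 60°, sin 60°) = (0.5000, 0.8660); from cell (2,5)
  next x-line at t=1.5800, next y-line at t=0.7852; Δt_x=2.0000, Δt_y=1.1547
    y: enter (2,6) at t=0.7852 ← occupied
  → r_3 = 0.7852
beam 4: φ=135°, α=150°
  dir = (cos 150°, sin 150°) = (-0.8660, 0.5000); from cell (2,5)
  next x-line at t=0.2425, next y-line at t=1.3600; Δt_x=1.1547, Δt_y=2.0000
    x: enter (1,5) at t=0.2425
    y: enter (1,6) at t=1.3600 ← occupied
  → r_4 = 1.3600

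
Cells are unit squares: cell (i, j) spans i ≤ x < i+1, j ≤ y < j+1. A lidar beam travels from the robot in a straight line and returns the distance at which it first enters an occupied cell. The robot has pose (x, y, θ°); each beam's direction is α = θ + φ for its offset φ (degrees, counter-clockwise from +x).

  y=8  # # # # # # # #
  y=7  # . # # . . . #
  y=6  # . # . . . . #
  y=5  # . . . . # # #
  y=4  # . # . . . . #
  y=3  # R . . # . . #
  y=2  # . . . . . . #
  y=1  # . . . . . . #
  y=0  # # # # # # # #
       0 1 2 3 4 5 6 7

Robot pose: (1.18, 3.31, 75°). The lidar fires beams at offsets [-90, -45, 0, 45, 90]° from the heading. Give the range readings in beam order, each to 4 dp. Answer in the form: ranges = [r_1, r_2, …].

ranges = [6.0253, 1.3800, 3.1682, 0.3600, 0.1863]

beam 1: φ=-90°, α=345°
  cosα=0.9659 sinα=-0.2588 | (1,3) | tMaxX 0.8489 tMaxY 1.1977 | tΔX 1.0353 tΔY 3.8637
    t=0.8489 [x] (2,3)
    t=1.1977 [y] (2,2)
    t=1.8842 [x] (3,2)
    t=2.9195 [x] (4,2)
    t=3.9548 [x] (5,2)
    t=4.9900 [x] (6,2)
    t=5.0615 [y] (6,1)
    t=6.0253 [x] (7,1) — stop
  → r_1 = 6.0253
beam 2: φ=-45°, α=30°
  cosα=0.8660 sinα=0.5000 | (1,3) | tMaxX 0.9469 tMaxY 1.3800 | tΔX 1.1547 tΔY 2.0000
    t=0.9469 [x] (2,3)
    t=1.3800 [y] (2,4) — stop
  → r_2 = 1.3800
beam 3: φ=0°, α=75°
  cosα=0.2588 sinα=0.9659 | (1,3) | tMaxX 3.1682 tMaxY 0.7143 | tΔX 3.8637 tΔY 1.0353
    t=0.7143 [y] (1,4)
    t=1.7496 [y] (1,5)
    t=2.7849 [y] (1,6)
    t=3.1682 [x] (2,6) — stop
  → r_3 = 3.1682
beam 4: φ=45°, α=120°
  cosα=-0.5000 sinα=0.8660 | (1,3) | tMaxX 0.3600 tMaxY 0.7967 | tΔX 2.0000 tΔY 1.1547
    t=0.3600 [x] (0,3) — stop
  → r_4 = 0.3600
beam 5: φ=90°, α=165°
  cosα=-0.9659 sinα=0.2588 | (1,3) | tMaxX 0.1863 tMaxY 2.6660 | tΔX 1.0353 tΔY 3.8637
    t=0.1863 [x] (0,3) — stop
  → r_5 = 0.1863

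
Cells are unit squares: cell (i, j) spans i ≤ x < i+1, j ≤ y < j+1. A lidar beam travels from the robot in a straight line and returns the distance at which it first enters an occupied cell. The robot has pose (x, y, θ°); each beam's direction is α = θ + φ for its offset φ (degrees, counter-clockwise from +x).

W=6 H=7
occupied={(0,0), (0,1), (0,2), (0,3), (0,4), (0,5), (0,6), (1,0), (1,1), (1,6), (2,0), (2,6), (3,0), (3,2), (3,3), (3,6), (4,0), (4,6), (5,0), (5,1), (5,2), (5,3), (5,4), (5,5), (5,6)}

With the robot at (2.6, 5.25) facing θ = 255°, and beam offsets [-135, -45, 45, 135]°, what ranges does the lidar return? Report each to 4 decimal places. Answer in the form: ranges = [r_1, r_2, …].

ranges = [0.8660, 1.8475, 1.4434, 1.5000]

beam 1: φ=-135°, α=120°
  d=(-0.5000,0.8660)  start (2,5)  tX=1.2000 tY=0.8660  stride 1/|dx|=2.0000 1/|dy|=1.1547
    cross y-line → (2,6), t=0.8660 (wall)
  → r_1 = 0.8660
beam 2: φ=-45°, α=210°
  d=(-0.8660,-0.5000)  start (2,5)  tX=0.6928 tY=0.5000  stride 1/|dx|=1.1547 1/|dy|=2.0000
    cross y-line → (2,4), t=0.5000
    cross x-line → (1,4), t=0.6928
    cross x-line → (0,4), t=1.8475 (wall)
  → r_2 = 1.8475
beam 3: φ=45°, α=300°
  d=(0.5000,-0.8660)  start (2,5)  tX=0.8000 tY=0.2887  stride 1/|dx|=2.0000 1/|dy|=1.1547
    cross y-line → (2,4), t=0.2887
    cross x-line → (3,4), t=0.8000
    cross y-line → (3,3), t=1.4434 (wall)
  → r_3 = 1.4434
beam 4: φ=135°, α=30°
  d=(0.8660,0.5000)  start (2,5)  tX=0.4619 tY=1.5000  stride 1/|dx|=1.1547 1/|dy|=2.0000
    cross x-line → (3,5), t=0.4619
    cross y-line → (3,6), t=1.5000 (wall)
  → r_4 = 1.5000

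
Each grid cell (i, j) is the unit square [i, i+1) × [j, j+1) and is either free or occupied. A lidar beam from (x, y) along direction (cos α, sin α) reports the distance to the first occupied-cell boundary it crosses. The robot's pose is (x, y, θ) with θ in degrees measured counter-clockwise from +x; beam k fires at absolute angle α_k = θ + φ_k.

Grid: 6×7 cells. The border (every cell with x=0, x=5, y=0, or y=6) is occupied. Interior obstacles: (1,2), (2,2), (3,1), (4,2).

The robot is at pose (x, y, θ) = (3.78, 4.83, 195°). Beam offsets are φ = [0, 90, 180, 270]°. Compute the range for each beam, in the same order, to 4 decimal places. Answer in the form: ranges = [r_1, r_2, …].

beam 1: φ=0°, α=195°
  direction (-0.9659, -0.2588); cell (3,4); t to first gridline: x 0.8075, y 3.2069 (then +1.0353 / +3.8637)
    (2,4) via x @ 0.8075
    (1,4) via x @ 1.8428
    (0,4) via x @ 2.8781  # hit
  → r_1 = 2.8781
beam 2: φ=90°, α=285°
  direction (0.2588, -0.9659); cell (3,4); t to first gridline: x 0.8500, y 0.8593 (then +3.8637 / +1.0353)
    (4,4) via x @ 0.8500
    (4,3) via y @ 0.8593
    (4,2) via y @ 1.8946  # hit
  → r_2 = 1.8946
beam 3: φ=180°, α=15°
  direction (0.9659, 0.2588); cell (3,4); t to first gridline: x 0.2278, y 0.6568 (then +1.0353 / +3.8637)
    (4,4) via x @ 0.2278
    (4,5) via y @ 0.6568
    (5,5) via x @ 1.2630  # hit
  → r_3 = 1.2630
beam 4: φ=270°, α=105°
  direction (-0.2588, 0.9659); cell (3,4); t to first gridline: x 3.0137, y 0.1760 (then +3.8637 / +1.0353)
    (3,5) via y @ 0.1760
    (3,6) via y @ 1.2113  # hit
  → r_4 = 1.2113

ranges = [2.8781, 1.8946, 1.2630, 1.2113]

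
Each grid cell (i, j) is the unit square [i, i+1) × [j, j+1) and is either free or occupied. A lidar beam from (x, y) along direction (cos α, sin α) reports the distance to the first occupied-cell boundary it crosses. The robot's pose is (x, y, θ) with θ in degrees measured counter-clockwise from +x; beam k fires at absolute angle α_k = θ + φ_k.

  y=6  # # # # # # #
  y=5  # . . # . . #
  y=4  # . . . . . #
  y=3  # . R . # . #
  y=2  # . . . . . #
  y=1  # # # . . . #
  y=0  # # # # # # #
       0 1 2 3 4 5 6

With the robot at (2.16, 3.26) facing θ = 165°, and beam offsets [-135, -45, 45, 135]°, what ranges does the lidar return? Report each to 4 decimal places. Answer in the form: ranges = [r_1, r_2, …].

beam 1: φ=-135°, α=30°
  d=(0.8660,0.5000)  start (2,3)  tX=0.9699 tY=1.4800  stride 1/|dx|=1.1547 1/|dy|=2.0000
    cross x-line → (3,3), t=0.9699
    cross y-line → (3,4), t=1.4800
    cross x-line → (4,4), t=2.1246
    cross x-line → (5,4), t=3.2793
    cross y-line → (5,5), t=3.4800
    cross x-line → (6,5), t=4.4341 (wall)
  → r_1 = 4.4341
beam 2: φ=-45°, α=120°
  d=(-0.5000,0.8660)  start (2,3)  tX=0.3200 tY=0.8545  stride 1/|dx|=2.0000 1/|dy|=1.1547
    cross x-line → (1,3), t=0.3200
    cross y-line → (1,4), t=0.8545
    cross y-line → (1,5), t=2.0092
    cross x-line → (0,5), t=2.3200 (wall)
  → r_2 = 2.3200
beam 3: φ=45°, α=210°
  d=(-0.8660,-0.5000)  start (2,3)  tX=0.1848 tY=0.5200  stride 1/|dx|=1.1547 1/|dy|=2.0000
    cross x-line → (1,3), t=0.1848
    cross y-line → (1,2), t=0.5200
    cross x-line → (0,2), t=1.3395 (wall)
  → r_3 = 1.3395
beam 4: φ=135°, α=300°
  d=(0.5000,-0.8660)  start (2,3)  tX=1.6800 tY=0.3002  stride 1/|dx|=2.0000 1/|dy|=1.1547
    cross y-line → (2,2), t=0.3002
    cross y-line → (2,1), t=1.4549 (wall)
  → r_4 = 1.4549

ranges = [4.4341, 2.3200, 1.3395, 1.4549]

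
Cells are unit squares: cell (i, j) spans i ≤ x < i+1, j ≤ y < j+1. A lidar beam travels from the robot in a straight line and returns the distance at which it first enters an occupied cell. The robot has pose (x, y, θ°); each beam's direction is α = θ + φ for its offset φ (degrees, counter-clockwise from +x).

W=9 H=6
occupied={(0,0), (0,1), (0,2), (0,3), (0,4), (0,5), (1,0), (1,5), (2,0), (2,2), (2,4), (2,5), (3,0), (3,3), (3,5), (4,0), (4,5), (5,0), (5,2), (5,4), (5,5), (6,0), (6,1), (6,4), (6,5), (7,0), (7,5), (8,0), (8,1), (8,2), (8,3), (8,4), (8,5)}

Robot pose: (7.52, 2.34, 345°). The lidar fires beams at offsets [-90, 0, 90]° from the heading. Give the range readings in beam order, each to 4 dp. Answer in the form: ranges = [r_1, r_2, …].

ranges = [1.3873, 0.4969, 1.8546]

beam 1: φ=-90°, α=255°
  direction (-0.2588, -0.9659); cell (7,2); t to first gridline: x 2.0091, y 0.3520 (then +3.8637 / +1.0353)
    (7,1) via y @ 0.3520
    (7,0) via y @ 1.3873  # hit
  → r_1 = 1.3873
beam 2: φ=0°, α=345°
  direction (0.9659, -0.2588); cell (7,2); t to first gridline: x 0.4969, y 1.3137 (then +1.0353 / +3.8637)
    (8,2) via x @ 0.4969  # hit
  → r_2 = 0.4969
beam 3: φ=90°, α=75°
  direction (0.2588, 0.9659); cell (7,2); t to first gridline: x 1.8546, y 0.6833 (then +3.8637 / +1.0353)
    (7,3) via y @ 0.6833
    (7,4) via y @ 1.7186
    (8,4) via x @ 1.8546  # hit
  → r_3 = 1.8546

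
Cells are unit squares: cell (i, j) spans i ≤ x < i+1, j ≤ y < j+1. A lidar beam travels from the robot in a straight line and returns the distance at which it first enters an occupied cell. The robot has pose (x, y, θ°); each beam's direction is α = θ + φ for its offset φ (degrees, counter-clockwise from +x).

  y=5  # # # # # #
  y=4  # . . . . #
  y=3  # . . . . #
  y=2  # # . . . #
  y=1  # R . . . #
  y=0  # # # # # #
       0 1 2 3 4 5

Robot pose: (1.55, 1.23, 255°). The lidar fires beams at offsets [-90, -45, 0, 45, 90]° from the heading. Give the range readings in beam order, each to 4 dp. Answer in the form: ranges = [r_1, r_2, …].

ranges = [0.5694, 0.4600, 0.2381, 0.2656, 0.8887]

beam 1: φ=-90°, α=165°
  d=(-0.9659,0.2588)  start (1,1)  tX=0.5694 tY=2.9751  stride 1/|dx|=1.0353 1/|dy|=3.8637
    cross x-line → (0,1), t=0.5694 (wall)
  → r_1 = 0.5694
beam 2: φ=-45°, α=210°
  d=(-0.8660,-0.5000)  start (1,1)  tX=0.6351 tY=0.4600  stride 1/|dx|=1.1547 1/|dy|=2.0000
    cross y-line → (1,0), t=0.4600 (wall)
  → r_2 = 0.4600
beam 3: φ=0°, α=255°
  d=(-0.2588,-0.9659)  start (1,1)  tX=2.1250 tY=0.2381  stride 1/|dx|=3.8637 1/|dy|=1.0353
    cross y-line → (1,0), t=0.2381 (wall)
  → r_3 = 0.2381
beam 4: φ=45°, α=300°
  d=(0.5000,-0.8660)  start (1,1)  tX=0.9000 tY=0.2656  stride 1/|dx|=2.0000 1/|dy|=1.1547
    cross y-line → (1,0), t=0.2656 (wall)
  → r_4 = 0.2656
beam 5: φ=90°, α=345°
  d=(0.9659,-0.2588)  start (1,1)  tX=0.4659 tY=0.8887  stride 1/|dx|=1.0353 1/|dy|=3.8637
    cross x-line → (2,1), t=0.4659
    cross y-line → (2,0), t=0.8887 (wall)
  → r_5 = 0.8887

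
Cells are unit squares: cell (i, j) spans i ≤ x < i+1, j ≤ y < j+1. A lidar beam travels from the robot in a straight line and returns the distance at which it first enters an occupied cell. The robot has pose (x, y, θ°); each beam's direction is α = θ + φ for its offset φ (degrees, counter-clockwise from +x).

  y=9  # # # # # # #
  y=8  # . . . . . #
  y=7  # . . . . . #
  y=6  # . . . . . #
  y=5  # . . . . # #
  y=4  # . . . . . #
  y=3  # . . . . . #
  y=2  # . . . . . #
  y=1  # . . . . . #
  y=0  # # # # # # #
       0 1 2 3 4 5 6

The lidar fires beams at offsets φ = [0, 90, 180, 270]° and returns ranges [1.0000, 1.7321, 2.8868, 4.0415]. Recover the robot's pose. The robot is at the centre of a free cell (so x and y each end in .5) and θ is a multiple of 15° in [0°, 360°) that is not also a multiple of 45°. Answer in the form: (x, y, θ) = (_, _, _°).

Candidates: 39 free-cell centres × 16 headings = 624 poses. Raycast each; keep the one whose scan matches to 4 dp.
  (5.5, 1.5, 15°): beam 1 = 0.5176 ≠ 1.0000 ✗
  (5.5, 2.5, 195°): beam 1 = 4.6587 ≠ 1.0000 ✗
  (4.5, 3.5, 150°): beam 1 = 4.0415 ≠ 1.0000 ✗
  (1.5, 4.5, 285°): beam 1 = 3.6235 ≠ 1.0000 ✗
  …
  (4.5, 6.5, 300°): r_1=1.0000, r_2=1.7321, r_3=2.8868, r_4=4.0415 — all match ✓
No second candidate reproduces the full scan.

(x, y, θ) = (4.5, 6.5, 300°)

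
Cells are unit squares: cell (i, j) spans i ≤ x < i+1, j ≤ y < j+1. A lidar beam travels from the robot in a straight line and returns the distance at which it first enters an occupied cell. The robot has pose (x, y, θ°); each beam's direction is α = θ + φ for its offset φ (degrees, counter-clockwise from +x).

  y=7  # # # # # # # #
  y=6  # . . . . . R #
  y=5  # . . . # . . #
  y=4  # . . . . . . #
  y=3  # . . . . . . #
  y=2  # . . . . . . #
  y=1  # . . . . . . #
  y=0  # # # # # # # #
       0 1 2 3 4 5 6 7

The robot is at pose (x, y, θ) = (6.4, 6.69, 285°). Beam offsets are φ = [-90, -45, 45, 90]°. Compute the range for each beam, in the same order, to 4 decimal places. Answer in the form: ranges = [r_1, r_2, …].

beam 1: φ=-90°, α=195°
  d=(-0.9659,-0.2588)  start (6,6)  tX=0.4141 tY=2.6660  stride 1/|dx|=1.0353 1/|dy|=3.8637
    cross x-line → (5,6), t=0.4141
    cross x-line → (4,6), t=1.4494
    cross x-line → (3,6), t=2.4847
    cross y-line → (3,5), t=2.6660
    cross x-line → (2,5), t=3.5199
    cross x-line → (1,5), t=4.5552
    cross x-line → (0,5), t=5.5905 (wall)
  → r_1 = 5.5905
beam 2: φ=-45°, α=240°
  d=(-0.5000,-0.8660)  start (6,6)  tX=0.8000 tY=0.7967  stride 1/|dx|=2.0000 1/|dy|=1.1547
    cross y-line → (6,5), t=0.7967
    cross x-line → (5,5), t=0.8000
    cross y-line → (5,4), t=1.9514
    cross x-line → (4,4), t=2.8000
    cross y-line → (4,3), t=3.1061
    cross y-line → (4,2), t=4.2608
    cross x-line → (3,2), t=4.8000
    cross y-line → (3,1), t=5.4155
    cross y-line → (3,0), t=6.5702 (wall)
  → r_2 = 6.5702
beam 3: φ=45°, α=330°
  d=(0.8660,-0.5000)  start (6,6)  tX=0.6928 tY=1.3800  stride 1/|dx|=1.1547 1/|dy|=2.0000
    cross x-line → (7,6), t=0.6928 (wall)
  → r_3 = 0.6928
beam 4: φ=90°, α=15°
  d=(0.9659,0.2588)  start (6,6)  tX=0.6212 tY=1.1977  stride 1/|dx|=1.0353 1/|dy|=3.8637
    cross x-line → (7,6), t=0.6212 (wall)
  → r_4 = 0.6212

ranges = [5.5905, 6.5702, 0.6928, 0.6212]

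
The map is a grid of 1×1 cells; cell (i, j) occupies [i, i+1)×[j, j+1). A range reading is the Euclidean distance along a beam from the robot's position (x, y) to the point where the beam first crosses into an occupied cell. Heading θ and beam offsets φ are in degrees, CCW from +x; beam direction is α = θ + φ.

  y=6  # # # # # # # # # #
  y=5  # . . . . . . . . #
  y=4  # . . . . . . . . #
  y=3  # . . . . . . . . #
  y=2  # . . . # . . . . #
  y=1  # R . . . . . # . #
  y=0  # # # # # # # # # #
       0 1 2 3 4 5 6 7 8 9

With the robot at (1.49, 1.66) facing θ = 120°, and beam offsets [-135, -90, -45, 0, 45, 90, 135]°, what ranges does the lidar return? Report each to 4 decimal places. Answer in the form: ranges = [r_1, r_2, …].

beam 1: φ=-135°, α=345°
  direction (0.9659, -0.2588); cell (1,1); t to first gridline: x 0.5280, y 2.5500 (then +1.0353 / +3.8637)
    (2,1) via x @ 0.5280
    (3,1) via x @ 1.5633
    (3,0) via y @ 2.5500  # hit
  → r_1 = 2.5500
beam 2: φ=-90°, α=30°
  direction (0.8660, 0.5000); cell (1,1); t to first gridline: x 0.5889, y 0.6800 (then +1.1547 / +2.0000)
    (2,1) via x @ 0.5889
    (2,2) via y @ 0.6800
    (3,2) via x @ 1.7436
    (3,3) via y @ 2.6800
    (4,3) via x @ 2.8983
    (5,3) via x @ 4.0530
    (5,4) via y @ 4.6800
    (6,4) via x @ 5.2077
    (7,4) via x @ 6.3624
    (7,5) via y @ 6.6800
    (8,5) via x @ 7.5171
    (9,5) via x @ 8.6718  # hit
  → r_2 = 8.6718
beam 3: φ=-45°, α=75°
  direction (0.2588, 0.9659); cell (1,1); t to first gridline: x 1.9705, y 0.3520 (then +3.8637 / +1.0353)
    (1,2) via y @ 0.3520
    (1,3) via y @ 1.3873
    (2,3) via x @ 1.9705
    (2,4) via y @ 2.4225
    (2,5) via y @ 3.4578
    (2,6) via y @ 4.4931  # hit
  → r_3 = 4.4931
beam 4: φ=0°, α=120°
  direction (-0.5000, 0.8660); cell (1,1); t to first gridline: x 0.9800, y 0.3926 (then +2.0000 / +1.1547)
    (1,2) via y @ 0.3926
    (0,2) via x @ 0.9800  # hit
  → r_4 = 0.9800
beam 5: φ=45°, α=165°
  direction (-0.9659, 0.2588); cell (1,1); t to first gridline: x 0.5073, y 1.3137 (then +1.0353 / +3.8637)
    (0,1) via x @ 0.5073  # hit
  → r_5 = 0.5073
beam 6: φ=90°, α=210°
  direction (-0.8660, -0.5000); cell (1,1); t to first gridline: x 0.5658, y 1.3200 (then +1.1547 / +2.0000)
    (0,1) via x @ 0.5658  # hit
  → r_6 = 0.5658
beam 7: φ=135°, α=255°
  direction (-0.2588, -0.9659); cell (1,1); t to first gridline: x 1.8932, y 0.6833 (then +3.8637 / +1.0353)
    (1,0) via y @ 0.6833  # hit
  → r_7 = 0.6833

ranges = [2.5500, 8.6718, 4.4931, 0.9800, 0.5073, 0.5658, 0.6833]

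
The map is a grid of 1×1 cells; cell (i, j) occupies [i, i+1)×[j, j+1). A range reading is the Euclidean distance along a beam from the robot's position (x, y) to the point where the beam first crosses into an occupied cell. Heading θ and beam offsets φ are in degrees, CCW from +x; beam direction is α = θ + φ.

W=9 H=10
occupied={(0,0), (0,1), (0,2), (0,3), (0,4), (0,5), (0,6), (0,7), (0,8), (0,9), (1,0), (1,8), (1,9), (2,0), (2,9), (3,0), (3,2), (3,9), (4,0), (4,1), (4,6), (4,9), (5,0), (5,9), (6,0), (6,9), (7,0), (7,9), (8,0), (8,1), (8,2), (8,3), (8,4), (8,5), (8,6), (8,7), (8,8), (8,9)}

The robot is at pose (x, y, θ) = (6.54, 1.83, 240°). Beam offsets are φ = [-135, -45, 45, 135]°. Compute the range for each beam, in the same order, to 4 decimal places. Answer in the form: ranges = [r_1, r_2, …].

ranges = [7.4229, 1.5943, 0.8593, 1.5115]

beam 1: φ=-135°, α=105°
  direction (-0.2588, 0.9659); cell (6,1); t to first gridline: x 2.0864, y 0.1760 (then +3.8637 / +1.0353)
    (6,2) via y @ 0.1760
    (6,3) via y @ 1.2113
    (5,3) via x @ 2.0864
    (5,4) via y @ 2.2465
    (5,5) via y @ 3.2818
    (5,6) via y @ 4.3171
    (5,7) via y @ 5.3524
    (4,7) via x @ 5.9501
    (4,8) via y @ 6.3877
    (4,9) via y @ 7.4229  # hit
  → r_1 = 7.4229
beam 2: φ=-45°, α=195°
  direction (-0.9659, -0.2588); cell (6,1); t to first gridline: x 0.5590, y 3.2069 (then +1.0353 / +3.8637)
    (5,1) via x @ 0.5590
    (4,1) via x @ 1.5943  # hit
  → r_2 = 1.5943
beam 3: φ=45°, α=285°
  direction (0.2588, -0.9659); cell (6,1); t to first gridline: x 1.7773, y 0.8593 (then +3.8637 / +1.0353)
    (6,0) via y @ 0.8593  # hit
  → r_3 = 0.8593
beam 4: φ=135°, α=15°
  direction (0.9659, 0.2588); cell (6,1); t to first gridline: x 0.4762, y 0.6568 (then +1.0353 / +3.8637)
    (7,1) via x @ 0.4762
    (7,2) via y @ 0.6568
    (8,2) via x @ 1.5115  # hit
  → r_4 = 1.5115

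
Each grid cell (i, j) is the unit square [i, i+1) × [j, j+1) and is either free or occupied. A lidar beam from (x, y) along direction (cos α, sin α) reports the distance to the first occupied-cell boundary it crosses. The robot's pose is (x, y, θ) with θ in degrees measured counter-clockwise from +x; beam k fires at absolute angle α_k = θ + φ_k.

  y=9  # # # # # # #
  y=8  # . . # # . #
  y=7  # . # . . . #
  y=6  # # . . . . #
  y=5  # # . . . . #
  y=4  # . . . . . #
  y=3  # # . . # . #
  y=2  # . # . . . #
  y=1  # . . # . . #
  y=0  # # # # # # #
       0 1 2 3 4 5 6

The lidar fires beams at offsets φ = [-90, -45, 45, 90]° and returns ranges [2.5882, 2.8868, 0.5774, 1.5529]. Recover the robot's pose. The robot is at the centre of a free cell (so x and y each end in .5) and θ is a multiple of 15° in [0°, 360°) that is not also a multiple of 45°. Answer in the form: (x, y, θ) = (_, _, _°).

The pose lattice has 31·16 = 496 candidates. Test each by forward raycasting.
  (5.5, 3.5, 195°): beam 1 = 4.6587 ≠ 2.5882 ✗
  (1.5, 8.5, 210°): beam 1 = 0.5774 ≠ 2.5882 ✗
  (2.5, 6.5, 345°): beam 2 = 3.0000 ≠ 2.8868 ✗
  (5.5, 6.5, 75°): beam 1 = 0.5176 ≠ 2.5882 ✗
  (4.5, 5.5, 285°): beam 1 = 3.6235 ≠ 2.5882 ✗
  …
  (4.5, 4.5, 255°): r_1=2.5882, r_2=2.8868, r_3=0.5774, r_4=1.5529 — all match ✓
Only this pose fits every beam.

(x, y, θ) = (4.5, 4.5, 255°)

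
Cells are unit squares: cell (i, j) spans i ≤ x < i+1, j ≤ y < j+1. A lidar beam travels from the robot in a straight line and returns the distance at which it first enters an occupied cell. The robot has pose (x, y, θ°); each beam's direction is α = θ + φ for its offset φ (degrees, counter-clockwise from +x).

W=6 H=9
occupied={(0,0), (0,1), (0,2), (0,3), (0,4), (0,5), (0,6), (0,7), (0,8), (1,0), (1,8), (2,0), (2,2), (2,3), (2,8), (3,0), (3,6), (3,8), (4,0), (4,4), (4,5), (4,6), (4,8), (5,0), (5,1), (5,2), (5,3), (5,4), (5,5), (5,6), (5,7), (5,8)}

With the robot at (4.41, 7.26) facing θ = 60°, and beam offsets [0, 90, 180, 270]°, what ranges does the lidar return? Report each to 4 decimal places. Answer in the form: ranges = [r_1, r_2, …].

beam 1: φ=0°, α=60°
  dir = (cos 60°, sin 60°) = (0.5000, 0.8660); from cell (4,7)
  next x-line at t=1.1800, next y-line at t=0.8545; Δt_x=2.0000, Δt_y=1.1547
    y: enter (4,8) at t=0.8545 ← occupied
  → r_1 = 0.8545
beam 2: φ=90°, α=150°
  dir = (cos 150°, sin 150°) = (-0.8660, 0.5000); from cell (4,7)
  next x-line at t=0.4734, next y-line at t=1.4800; Δt_x=1.1547, Δt_y=2.0000
    x: enter (3,7) at t=0.4734
    y: enter (3,8) at t=1.4800 ← occupied
  → r_2 = 1.4800
beam 3: φ=180°, α=240°
  dir = (cos 240°, sin 240°) = (-0.5000, -0.8660); from cell (4,7)
  next x-line at t=0.8200, next y-line at t=0.3002; Δt_x=2.0000, Δt_y=1.1547
    y: enter (4,6) at t=0.3002 ← occupied
  → r_3 = 0.3002
beam 4: φ=270°, α=330°
  dir = (cos 330°, sin 330°) = (0.8660, -0.5000); from cell (4,7)
  next x-line at t=0.6813, next y-line at t=0.5200; Δt_x=1.1547, Δt_y=2.0000
    y: enter (4,6) at t=0.5200 ← occupied
  → r_4 = 0.5200

ranges = [0.8545, 1.4800, 0.3002, 0.5200]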